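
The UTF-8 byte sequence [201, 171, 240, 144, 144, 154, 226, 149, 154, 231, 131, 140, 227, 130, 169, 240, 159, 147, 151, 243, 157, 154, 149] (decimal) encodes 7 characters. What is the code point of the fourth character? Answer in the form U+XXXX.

Offset 0: leading byte 0xC9 = 11001001 → 2-byte char #1 = C9 AB.
Offset 2: leading byte 0xF0 = 11110000 → 4-byte char #2 = F0 90 90 9A.
Offset 6: leading byte 0xE2 = 11100010 → 3-byte char #3 = E2 95 9A.
Offset 9: leading byte 0xE7 = 11100111 → 3-byte char #4 = E7 83 8C.
Leading byte 0xE7 = 11100111 matches 1110xxxx → 3-byte sequence.
Byte 1: 0xE7 = 11100111, payload 0111 (4 bits).
Byte 2: 0x83 = 10000011 (10xxxxxx ✓), payload 000011.
Byte 3: 0x8C = 10001100 (10xxxxxx ✓), payload 001100.
Concatenate: 0111000011001100 = 0x70CC (16 bits → U+70CC).

U+70CC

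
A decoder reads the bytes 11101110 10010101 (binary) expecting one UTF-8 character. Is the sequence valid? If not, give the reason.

Leading byte 0xEE = 11101110 → 3-byte form, but only 2 bytes are present.

invalid (sequence truncated)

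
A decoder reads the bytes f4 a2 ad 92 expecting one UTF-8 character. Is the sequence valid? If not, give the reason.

Leading byte 0xF4 = 11110100 → 4-byte form.
Payload = 0x122B52, which exceeds U+10FFFF, the maximum Unicode code point. (Leading bytes F5–FF, or F4 followed by ≥ 0x90, are invalid.)

invalid (encodes a value above U+10FFFF)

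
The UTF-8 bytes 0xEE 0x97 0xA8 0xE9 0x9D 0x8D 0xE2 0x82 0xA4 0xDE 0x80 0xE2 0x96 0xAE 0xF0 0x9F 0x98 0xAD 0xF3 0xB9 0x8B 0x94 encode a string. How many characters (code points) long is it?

7

Byte at offset 0: 0xEE = 11101110 → 3-byte char (#1). Advance 3.
Byte at offset 3: 0xE9 = 11101001 → 3-byte char (#2). Advance 3.
Byte at offset 6: 0xE2 = 11100010 → 3-byte char (#3). Advance 3.
Byte at offset 9: 0xDE = 11011110 → 2-byte char (#4). Advance 2.
Byte at offset 11: 0xE2 = 11100010 → 3-byte char (#5). Advance 3.
Byte at offset 14: 0xF0 = 11110000 → 4-byte char (#6). Advance 4.
Byte at offset 18: 0xF3 = 11110011 → 4-byte char (#7). Advance 4.
Reached end at offset 22 after 7 code points.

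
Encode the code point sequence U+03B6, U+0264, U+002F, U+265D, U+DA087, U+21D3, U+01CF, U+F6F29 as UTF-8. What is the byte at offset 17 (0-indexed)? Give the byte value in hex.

U+03B6 → 2-byte form CE B6 at offsets 0–1.
U+0264 → 2-byte form C9 A4 at offsets 2–3.
U+002F → 1-byte form 2F at offsets 4–4.
U+265D → 3-byte form E2 99 9D at offsets 5–7.
U+DA087 → 4-byte form F3 9A 82 87 at offsets 8–11.
U+21D3 → 3-byte form E2 87 93 at offsets 12–14.
U+01CF → 2-byte form C7 8F at offsets 15–16.
U+F6F29 → 4-byte form F3 B6 BC A9 at offsets 17–20.
Offset 17 falls in char 8's range; it's byte 1 of F3 B6 BC A9 = 0xF3.

0xF3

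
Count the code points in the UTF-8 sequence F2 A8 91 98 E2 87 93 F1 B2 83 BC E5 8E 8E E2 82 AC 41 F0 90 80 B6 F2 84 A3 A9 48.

9

Byte at offset 0: 0xF2 = 11110010 → 4-byte char (#1). Advance 4.
Byte at offset 4: 0xE2 = 11100010 → 3-byte char (#2). Advance 3.
Byte at offset 7: 0xF1 = 11110001 → 4-byte char (#3). Advance 4.
Byte at offset 11: 0xE5 = 11100101 → 3-byte char (#4). Advance 3.
Byte at offset 14: 0xE2 = 11100010 → 3-byte char (#5). Advance 3.
Byte at offset 17: 0x41 = 01000001 → 1-byte char (#6). Advance 1.
Byte at offset 18: 0xF0 = 11110000 → 4-byte char (#7). Advance 4.
Byte at offset 22: 0xF2 = 11110010 → 4-byte char (#8). Advance 4.
Byte at offset 26: 0x48 = 01001000 → 1-byte char (#9). Advance 1.
Reached end at offset 27 after 9 code points.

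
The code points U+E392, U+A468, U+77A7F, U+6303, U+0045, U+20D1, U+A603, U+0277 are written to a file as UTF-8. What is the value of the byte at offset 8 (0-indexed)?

U+E392 → 3-byte form EE 8E 92 at offsets 0–2.
U+A468 → 3-byte form EA 91 A8 at offsets 3–5.
U+77A7F → 4-byte form F1 B7 A9 BF at offsets 6–9.
Offset 8 falls in char 3's range; it's byte 3 of F1 B7 A9 BF = 0xA9.

0xA9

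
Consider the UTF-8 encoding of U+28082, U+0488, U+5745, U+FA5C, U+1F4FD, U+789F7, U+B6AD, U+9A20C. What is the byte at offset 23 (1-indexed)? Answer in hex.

0xAD

1-indexed offset 23 is 0-indexed offset 22.
U+28082 → 4-byte form F0 A8 82 82 at offsets 0–3.
U+0488 → 2-byte form D2 88 at offsets 4–5.
U+5745 → 3-byte form E5 9D 85 at offsets 6–8.
U+FA5C → 3-byte form EF A9 9C at offsets 9–11.
U+1F4FD → 4-byte form F0 9F 93 BD at offsets 12–15.
U+789F7 → 4-byte form F1 B8 A7 B7 at offsets 16–19.
U+B6AD → 3-byte form EB 9A AD at offsets 20–22.
Offset 22 falls in char 7's range; it's byte 3 of EB 9A AD = 0xAD.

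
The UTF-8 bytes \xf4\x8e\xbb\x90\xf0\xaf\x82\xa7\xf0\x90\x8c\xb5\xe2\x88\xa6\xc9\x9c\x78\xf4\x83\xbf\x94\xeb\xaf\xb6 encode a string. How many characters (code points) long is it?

Byte at offset 0: 0xF4 = 11110100 → 4-byte char (#1). Advance 4.
Byte at offset 4: 0xF0 = 11110000 → 4-byte char (#2). Advance 4.
Byte at offset 8: 0xF0 = 11110000 → 4-byte char (#3). Advance 4.
Byte at offset 12: 0xE2 = 11100010 → 3-byte char (#4). Advance 3.
Byte at offset 15: 0xC9 = 11001001 → 2-byte char (#5). Advance 2.
Byte at offset 17: 0x78 = 01111000 → 1-byte char (#6). Advance 1.
Byte at offset 18: 0xF4 = 11110100 → 4-byte char (#7). Advance 4.
Byte at offset 22: 0xEB = 11101011 → 3-byte char (#8). Advance 3.
Reached end at offset 25 after 8 code points.

8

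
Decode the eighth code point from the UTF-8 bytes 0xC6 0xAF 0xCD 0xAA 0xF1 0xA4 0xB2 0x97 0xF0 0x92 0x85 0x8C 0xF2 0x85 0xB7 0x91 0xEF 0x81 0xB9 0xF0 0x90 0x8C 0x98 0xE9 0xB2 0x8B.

Offset 0: leading byte 0xC6 = 11000110 → 2-byte char #1 = C6 AF.
Offset 2: leading byte 0xCD = 11001101 → 2-byte char #2 = CD AA.
Offset 4: leading byte 0xF1 = 11110001 → 4-byte char #3 = F1 A4 B2 97.
Offset 8: leading byte 0xF0 = 11110000 → 4-byte char #4 = F0 92 85 8C.
Offset 12: leading byte 0xF2 = 11110010 → 4-byte char #5 = F2 85 B7 91.
Offset 16: leading byte 0xEF = 11101111 → 3-byte char #6 = EF 81 B9.
Offset 19: leading byte 0xF0 = 11110000 → 4-byte char #7 = F0 90 8C 98.
Offset 23: leading byte 0xE9 = 11101001 → 3-byte char #8 = E9 B2 8B.
Leading byte 0xE9 = 11101001 matches 1110xxxx → 3-byte sequence.
Byte 1: 0xE9 = 11101001, payload 1001 (4 bits).
Byte 2: 0xB2 = 10110010 (10xxxxxx ✓), payload 110010.
Byte 3: 0x8B = 10001011 (10xxxxxx ✓), payload 001011.
Concatenate: 1001110010001011 = 0x9C8B (16 bits → U+9C8B).

U+9C8B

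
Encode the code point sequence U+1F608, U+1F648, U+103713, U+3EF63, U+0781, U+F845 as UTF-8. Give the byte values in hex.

U+1F608: 4-byte form → F0 9F 98 88.
U+1F648: 4-byte form → F0 9F 99 88.
U+103713: 4-byte form → F4 83 9C 93.
U+3EF63: 4-byte form → F0 BE BD A3.
U+0781: 2-byte form → DE 81.
U+F845: 3-byte form → EF A1 85.
Concatenated (21 bytes): F0 9F 98 88 F0 9F 99 88 F4 83 9C 93 F0 BE BD A3 DE 81 EF A1 85.

F0 9F 98 88 F0 9F 99 88 F4 83 9C 93 F0 BE BD A3 DE 81 EF A1 85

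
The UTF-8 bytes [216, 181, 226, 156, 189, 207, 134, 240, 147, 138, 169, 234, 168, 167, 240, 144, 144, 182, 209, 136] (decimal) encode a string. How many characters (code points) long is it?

Byte at offset 0: 0xD8 = 11011000 → 2-byte char (#1). Advance 2.
Byte at offset 2: 0xE2 = 11100010 → 3-byte char (#2). Advance 3.
Byte at offset 5: 0xCF = 11001111 → 2-byte char (#3). Advance 2.
Byte at offset 7: 0xF0 = 11110000 → 4-byte char (#4). Advance 4.
Byte at offset 11: 0xEA = 11101010 → 3-byte char (#5). Advance 3.
Byte at offset 14: 0xF0 = 11110000 → 4-byte char (#6). Advance 4.
Byte at offset 18: 0xD1 = 11010001 → 2-byte char (#7). Advance 2.
Reached end at offset 20 after 7 code points.

7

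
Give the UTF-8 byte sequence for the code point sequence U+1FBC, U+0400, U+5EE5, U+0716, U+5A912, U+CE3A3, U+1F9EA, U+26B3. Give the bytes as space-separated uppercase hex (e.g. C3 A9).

U+1FBC: 3-byte form → E1 BE BC.
U+0400: 2-byte form → D0 80.
U+5EE5: 3-byte form → E5 BB A5.
U+0716: 2-byte form → DC 96.
U+5A912: 4-byte form → F1 9A A4 92.
U+CE3A3: 4-byte form → F3 8E 8E A3.
U+1F9EA: 4-byte form → F0 9F A7 AA.
U+26B3: 3-byte form → E2 9A B3.
Concatenated (25 bytes): E1 BE BC D0 80 E5 BB A5 DC 96 F1 9A A4 92 F3 8E 8E A3 F0 9F A7 AA E2 9A B3.

E1 BE BC D0 80 E5 BB A5 DC 96 F1 9A A4 92 F3 8E 8E A3 F0 9F A7 AA E2 9A B3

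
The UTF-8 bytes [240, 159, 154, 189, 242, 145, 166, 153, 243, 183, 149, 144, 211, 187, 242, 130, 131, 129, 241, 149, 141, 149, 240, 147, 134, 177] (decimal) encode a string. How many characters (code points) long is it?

7

Byte at offset 0: 0xF0 = 11110000 → 4-byte char (#1). Advance 4.
Byte at offset 4: 0xF2 = 11110010 → 4-byte char (#2). Advance 4.
Byte at offset 8: 0xF3 = 11110011 → 4-byte char (#3). Advance 4.
Byte at offset 12: 0xD3 = 11010011 → 2-byte char (#4). Advance 2.
Byte at offset 14: 0xF2 = 11110010 → 4-byte char (#5). Advance 4.
Byte at offset 18: 0xF1 = 11110001 → 4-byte char (#6). Advance 4.
Byte at offset 22: 0xF0 = 11110000 → 4-byte char (#7). Advance 4.
Reached end at offset 26 after 7 code points.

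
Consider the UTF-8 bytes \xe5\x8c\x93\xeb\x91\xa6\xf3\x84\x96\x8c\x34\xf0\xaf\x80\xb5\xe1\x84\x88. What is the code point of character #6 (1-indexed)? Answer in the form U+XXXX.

Offset 0: leading byte 0xE5 = 11100101 → 3-byte char #1 = E5 8C 93.
Offset 3: leading byte 0xEB = 11101011 → 3-byte char #2 = EB 91 A6.
Offset 6: leading byte 0xF3 = 11110011 → 4-byte char #3 = F3 84 96 8C.
Offset 10: leading byte 0x34 = 00110100 → 1-byte char #4 = 34.
Offset 11: leading byte 0xF0 = 11110000 → 4-byte char #5 = F0 AF 80 B5.
Offset 15: leading byte 0xE1 = 11100001 → 3-byte char #6 = E1 84 88.
Leading byte 0xE1 = 11100001 matches 1110xxxx → 3-byte sequence.
Byte 1: 0xE1 = 11100001, payload 0001 (4 bits).
Byte 2: 0x84 = 10000100 (10xxxxxx ✓), payload 000100.
Byte 3: 0x88 = 10001000 (10xxxxxx ✓), payload 001000.
Concatenate: 0001000100001000 = 0x1108 (16 bits → U+1108).

U+1108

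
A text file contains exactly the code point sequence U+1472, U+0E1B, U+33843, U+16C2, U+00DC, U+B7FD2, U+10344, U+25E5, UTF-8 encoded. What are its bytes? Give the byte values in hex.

E1 91 B2 E0 B8 9B F0 B3 A1 83 E1 9B 82 C3 9C F2 B7 BF 92 F0 90 8D 84 E2 97 A5

U+1472: 3-byte form → E1 91 B2.
U+0E1B: 3-byte form → E0 B8 9B.
U+33843: 4-byte form → F0 B3 A1 83.
U+16C2: 3-byte form → E1 9B 82.
U+00DC: 2-byte form → C3 9C.
U+B7FD2: 4-byte form → F2 B7 BF 92.
U+10344: 4-byte form → F0 90 8D 84.
U+25E5: 3-byte form → E2 97 A5.
Concatenated (26 bytes): E1 91 B2 E0 B8 9B F0 B3 A1 83 E1 9B 82 C3 9C F2 B7 BF 92 F0 90 8D 84 E2 97 A5.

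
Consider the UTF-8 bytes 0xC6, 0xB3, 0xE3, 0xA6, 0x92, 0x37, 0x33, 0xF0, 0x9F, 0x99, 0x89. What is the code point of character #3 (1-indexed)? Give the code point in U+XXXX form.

Offset 0: leading byte 0xC6 = 11000110 → 2-byte char #1 = C6 B3.
Offset 2: leading byte 0xE3 = 11100011 → 3-byte char #2 = E3 A6 92.
Offset 5: leading byte 0x37 = 00110111 → 1-byte char #3 = 37.
Leading byte 0x37 = 00110111 matches 0xxxxxxx → 1-byte sequence.
Byte 1: 0x37 = 00110111, payload 0110111 (7 bits).
Concatenate: 0110111 = 0x37 (7 bits → U+0037).

U+0037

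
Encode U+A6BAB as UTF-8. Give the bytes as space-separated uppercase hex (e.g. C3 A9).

U+A6BAB = 0xA6BAB = 682923 decimal. In range U+10000–U+10FFFF → 4-byte form: 11110xxx 10xxxxxx 10xxxxxx 10xxxxxx.
Binary (21 bits): 010100110101110101011.
Split 3+6+6+6: 010 | 100110 | 101110 | 101011.
Byte 1: 11110010 = 0xF2.
Byte 2: 10100110 = 0xA6.
Byte 3: 10101110 = 0xAE.
Byte 4: 10101011 = 0xAB.

F2 A6 AE AB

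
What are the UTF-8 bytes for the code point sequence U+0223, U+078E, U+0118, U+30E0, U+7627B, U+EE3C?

U+0223: 2-byte form → C8 A3.
U+078E: 2-byte form → DE 8E.
U+0118: 2-byte form → C4 98.
U+30E0: 3-byte form → E3 83 A0.
U+7627B: 4-byte form → F1 B6 89 BB.
U+EE3C: 3-byte form → EE B8 BC.
Concatenated (16 bytes): C8 A3 DE 8E C4 98 E3 83 A0 F1 B6 89 BB EE B8 BC.

C8 A3 DE 8E C4 98 E3 83 A0 F1 B6 89 BB EE B8 BC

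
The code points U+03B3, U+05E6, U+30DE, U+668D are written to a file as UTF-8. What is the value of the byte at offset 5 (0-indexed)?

U+03B3 → 2-byte form CE B3 at offsets 0–1.
U+05E6 → 2-byte form D7 A6 at offsets 2–3.
U+30DE → 3-byte form E3 83 9E at offsets 4–6.
Offset 5 falls in char 3's range; it's byte 2 of E3 83 9E = 0x83.

0x83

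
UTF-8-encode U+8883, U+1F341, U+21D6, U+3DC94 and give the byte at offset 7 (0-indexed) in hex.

0xE2

U+8883 → 3-byte form E8 A2 83 at offsets 0–2.
U+1F341 → 4-byte form F0 9F 8D 81 at offsets 3–6.
U+21D6 → 3-byte form E2 87 96 at offsets 7–9.
Offset 7 falls in char 3's range; it's byte 1 of E2 87 96 = 0xE2.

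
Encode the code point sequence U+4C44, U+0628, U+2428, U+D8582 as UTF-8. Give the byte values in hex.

U+4C44: 3-byte form → E4 B1 84.
U+0628: 2-byte form → D8 A8.
U+2428: 3-byte form → E2 90 A8.
U+D8582: 4-byte form → F3 98 96 82.
Concatenated (12 bytes): E4 B1 84 D8 A8 E2 90 A8 F3 98 96 82.

E4 B1 84 D8 A8 E2 90 A8 F3 98 96 82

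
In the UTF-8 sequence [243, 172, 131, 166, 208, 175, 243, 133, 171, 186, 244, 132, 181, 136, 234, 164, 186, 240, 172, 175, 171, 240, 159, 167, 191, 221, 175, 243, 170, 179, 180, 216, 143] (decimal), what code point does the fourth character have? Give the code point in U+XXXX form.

U+104D48

Offset 0: leading byte 0xF3 = 11110011 → 4-byte char #1 = F3 AC 83 A6.
Offset 4: leading byte 0xD0 = 11010000 → 2-byte char #2 = D0 AF.
Offset 6: leading byte 0xF3 = 11110011 → 4-byte char #3 = F3 85 AB BA.
Offset 10: leading byte 0xF4 = 11110100 → 4-byte char #4 = F4 84 B5 88.
Leading byte 0xF4 = 11110100 matches 11110xxx → 4-byte sequence.
Byte 1: 0xF4 = 11110100, payload 100 (3 bits).
Byte 2: 0x84 = 10000100 (10xxxxxx ✓), payload 000100.
Byte 3: 0xB5 = 10110101 (10xxxxxx ✓), payload 110101.
Byte 4: 0x88 = 10001000 (10xxxxxx ✓), payload 001000.
Concatenate: 100000100110101001000 = 0x104D48 (21 bits → U+104D48).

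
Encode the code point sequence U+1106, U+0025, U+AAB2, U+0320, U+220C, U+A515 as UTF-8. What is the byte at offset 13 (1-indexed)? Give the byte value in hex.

1-indexed offset 13 is 0-indexed offset 12.
U+1106 → 3-byte form E1 84 86 at offsets 0–2.
U+0025 → 1-byte form 25 at offsets 3–3.
U+AAB2 → 3-byte form EA AA B2 at offsets 4–6.
U+0320 → 2-byte form CC A0 at offsets 7–8.
U+220C → 3-byte form E2 88 8C at offsets 9–11.
U+A515 → 3-byte form EA 94 95 at offsets 12–14.
Offset 12 falls in char 6's range; it's byte 1 of EA 94 95 = 0xEA.

0xEA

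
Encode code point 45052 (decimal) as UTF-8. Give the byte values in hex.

EA BF BC

U+AFFC = 0xAFFC = 45052 decimal. In range U+0800–U+FFFF → 3-byte form: 1110xxxx 10xxxxxx 10xxxxxx.
Binary (16 bits): 1010111111111100.
Split 4+6+6: 1010 | 111111 | 111100.
Byte 1: 11101010 = 0xEA.
Byte 2: 10111111 = 0xBF.
Byte 3: 10111100 = 0xBC.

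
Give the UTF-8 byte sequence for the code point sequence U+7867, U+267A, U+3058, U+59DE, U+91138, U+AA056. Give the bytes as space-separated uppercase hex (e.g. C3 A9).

E7 A1 A7 E2 99 BA E3 81 98 E5 A7 9E F2 91 84 B8 F2 AA 81 96

U+7867: 3-byte form → E7 A1 A7.
U+267A: 3-byte form → E2 99 BA.
U+3058: 3-byte form → E3 81 98.
U+59DE: 3-byte form → E5 A7 9E.
U+91138: 4-byte form → F2 91 84 B8.
U+AA056: 4-byte form → F2 AA 81 96.
Concatenated (20 bytes): E7 A1 A7 E2 99 BA E3 81 98 E5 A7 9E F2 91 84 B8 F2 AA 81 96.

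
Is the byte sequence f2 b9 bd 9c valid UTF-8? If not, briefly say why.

Leading byte 0xF2 = 11110010 → 4-byte form.
Continuation bytes 0xB9=10111001, 0xBD=10111101, 0x9C=10011100 all match 10xxxxxx.
Decoded value 0xB9F5C is ≥ 0x10000 (shortest form) and not a surrogate.

valid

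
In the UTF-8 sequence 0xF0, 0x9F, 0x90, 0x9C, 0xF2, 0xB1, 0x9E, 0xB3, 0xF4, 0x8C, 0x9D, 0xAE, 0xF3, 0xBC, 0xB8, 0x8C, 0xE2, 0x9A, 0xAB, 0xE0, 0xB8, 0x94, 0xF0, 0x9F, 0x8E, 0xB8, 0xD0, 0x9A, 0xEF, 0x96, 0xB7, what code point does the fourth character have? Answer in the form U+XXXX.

U+FCE0C

Offset 0: leading byte 0xF0 = 11110000 → 4-byte char #1 = F0 9F 90 9C.
Offset 4: leading byte 0xF2 = 11110010 → 4-byte char #2 = F2 B1 9E B3.
Offset 8: leading byte 0xF4 = 11110100 → 4-byte char #3 = F4 8C 9D AE.
Offset 12: leading byte 0xF3 = 11110011 → 4-byte char #4 = F3 BC B8 8C.
Leading byte 0xF3 = 11110011 matches 11110xxx → 4-byte sequence.
Byte 1: 0xF3 = 11110011, payload 011 (3 bits).
Byte 2: 0xBC = 10111100 (10xxxxxx ✓), payload 111100.
Byte 3: 0xB8 = 10111000 (10xxxxxx ✓), payload 111000.
Byte 4: 0x8C = 10001100 (10xxxxxx ✓), payload 001100.
Concatenate: 011111100111000001100 = 0xFCE0C (21 bits → U+FCE0C).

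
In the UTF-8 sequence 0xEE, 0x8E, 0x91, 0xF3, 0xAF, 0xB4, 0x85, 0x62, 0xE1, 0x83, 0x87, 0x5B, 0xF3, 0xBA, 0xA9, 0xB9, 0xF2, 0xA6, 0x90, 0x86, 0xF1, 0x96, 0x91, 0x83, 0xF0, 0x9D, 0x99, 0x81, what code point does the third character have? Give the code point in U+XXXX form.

U+0062

Offset 0: leading byte 0xEE = 11101110 → 3-byte char #1 = EE 8E 91.
Offset 3: leading byte 0xF3 = 11110011 → 4-byte char #2 = F3 AF B4 85.
Offset 7: leading byte 0x62 = 01100010 → 1-byte char #3 = 62.
Leading byte 0x62 = 01100010 matches 0xxxxxxx → 1-byte sequence.
Byte 1: 0x62 = 01100010, payload 1100010 (7 bits).
Concatenate: 1100010 = 0x62 (7 bits → U+0062).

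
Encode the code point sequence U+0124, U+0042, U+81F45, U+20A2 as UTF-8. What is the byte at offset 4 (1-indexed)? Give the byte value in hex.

0xF2

1-indexed offset 4 is 0-indexed offset 3.
U+0124 → 2-byte form C4 A4 at offsets 0–1.
U+0042 → 1-byte form 42 at offsets 2–2.
U+81F45 → 4-byte form F2 81 BD 85 at offsets 3–6.
Offset 3 falls in char 3's range; it's byte 1 of F2 81 BD 85 = 0xF2.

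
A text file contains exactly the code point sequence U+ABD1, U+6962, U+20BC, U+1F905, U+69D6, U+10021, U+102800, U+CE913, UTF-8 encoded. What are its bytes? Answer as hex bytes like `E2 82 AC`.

EA AF 91 E6 A5 A2 E2 82 BC F0 9F A4 85 E6 A7 96 F0 90 80 A1 F4 82 A0 80 F3 8E A4 93

U+ABD1: 3-byte form → EA AF 91.
U+6962: 3-byte form → E6 A5 A2.
U+20BC: 3-byte form → E2 82 BC.
U+1F905: 4-byte form → F0 9F A4 85.
U+69D6: 3-byte form → E6 A7 96.
U+10021: 4-byte form → F0 90 80 A1.
U+102800: 4-byte form → F4 82 A0 80.
U+CE913: 4-byte form → F3 8E A4 93.
Concatenated (28 bytes): EA AF 91 E6 A5 A2 E2 82 BC F0 9F A4 85 E6 A7 96 F0 90 80 A1 F4 82 A0 80 F3 8E A4 93.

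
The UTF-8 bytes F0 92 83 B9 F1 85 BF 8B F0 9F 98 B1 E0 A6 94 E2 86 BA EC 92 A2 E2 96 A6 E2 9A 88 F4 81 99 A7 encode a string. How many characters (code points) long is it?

9

Byte at offset 0: 0xF0 = 11110000 → 4-byte char (#1). Advance 4.
Byte at offset 4: 0xF1 = 11110001 → 4-byte char (#2). Advance 4.
Byte at offset 8: 0xF0 = 11110000 → 4-byte char (#3). Advance 4.
Byte at offset 12: 0xE0 = 11100000 → 3-byte char (#4). Advance 3.
Byte at offset 15: 0xE2 = 11100010 → 3-byte char (#5). Advance 3.
Byte at offset 18: 0xEC = 11101100 → 3-byte char (#6). Advance 3.
Byte at offset 21: 0xE2 = 11100010 → 3-byte char (#7). Advance 3.
Byte at offset 24: 0xE2 = 11100010 → 3-byte char (#8). Advance 3.
Byte at offset 27: 0xF4 = 11110100 → 4-byte char (#9). Advance 4.
Reached end at offset 31 after 9 code points.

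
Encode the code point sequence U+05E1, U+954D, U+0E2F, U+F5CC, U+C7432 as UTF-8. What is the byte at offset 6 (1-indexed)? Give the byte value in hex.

1-indexed offset 6 is 0-indexed offset 5.
U+05E1 → 2-byte form D7 A1 at offsets 0–1.
U+954D → 3-byte form E9 95 8D at offsets 2–4.
U+0E2F → 3-byte form E0 B8 AF at offsets 5–7.
Offset 5 falls in char 3's range; it's byte 1 of E0 B8 AF = 0xE0.

0xE0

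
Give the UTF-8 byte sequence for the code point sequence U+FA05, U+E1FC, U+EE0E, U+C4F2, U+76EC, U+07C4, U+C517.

EF A8 85 EE 87 BC EE B8 8E EC 93 B2 E7 9B AC DF 84 EC 94 97

U+FA05: 3-byte form → EF A8 85.
U+E1FC: 3-byte form → EE 87 BC.
U+EE0E: 3-byte form → EE B8 8E.
U+C4F2: 3-byte form → EC 93 B2.
U+76EC: 3-byte form → E7 9B AC.
U+07C4: 2-byte form → DF 84.
U+C517: 3-byte form → EC 94 97.
Concatenated (20 bytes): EF A8 85 EE 87 BC EE B8 8E EC 93 B2 E7 9B AC DF 84 EC 94 97.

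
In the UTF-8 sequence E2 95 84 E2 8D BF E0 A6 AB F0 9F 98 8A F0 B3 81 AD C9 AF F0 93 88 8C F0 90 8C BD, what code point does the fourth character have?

Offset 0: leading byte 0xE2 = 11100010 → 3-byte char #1 = E2 95 84.
Offset 3: leading byte 0xE2 = 11100010 → 3-byte char #2 = E2 8D BF.
Offset 6: leading byte 0xE0 = 11100000 → 3-byte char #3 = E0 A6 AB.
Offset 9: leading byte 0xF0 = 11110000 → 4-byte char #4 = F0 9F 98 8A.
Leading byte 0xF0 = 11110000 matches 11110xxx → 4-byte sequence.
Byte 1: 0xF0 = 11110000, payload 000 (3 bits).
Byte 2: 0x9F = 10011111 (10xxxxxx ✓), payload 011111.
Byte 3: 0x98 = 10011000 (10xxxxxx ✓), payload 011000.
Byte 4: 0x8A = 10001010 (10xxxxxx ✓), payload 001010.
Concatenate: 000011111011000001010 = 0x1F60A (21 bits → U+1F60A).

U+1F60A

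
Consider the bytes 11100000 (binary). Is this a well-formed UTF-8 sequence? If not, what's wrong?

invalid (sequence truncated)

Leading byte 0xE0 = 11100000 → 3-byte form, but only 1 byte is present.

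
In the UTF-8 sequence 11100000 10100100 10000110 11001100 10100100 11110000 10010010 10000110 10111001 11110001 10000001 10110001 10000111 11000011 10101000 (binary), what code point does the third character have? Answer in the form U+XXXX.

Offset 0: leading byte 0xE0 = 11100000 → 3-byte char #1 = E0 A4 86.
Offset 3: leading byte 0xCC = 11001100 → 2-byte char #2 = CC A4.
Offset 5: leading byte 0xF0 = 11110000 → 4-byte char #3 = F0 92 86 B9.
Leading byte 0xF0 = 11110000 matches 11110xxx → 4-byte sequence.
Byte 1: 0xF0 = 11110000, payload 000 (3 bits).
Byte 2: 0x92 = 10010010 (10xxxxxx ✓), payload 010010.
Byte 3: 0x86 = 10000110 (10xxxxxx ✓), payload 000110.
Byte 4: 0xB9 = 10111001 (10xxxxxx ✓), payload 111001.
Concatenate: 000010010000110111001 = 0x121B9 (21 bits → U+121B9).

U+121B9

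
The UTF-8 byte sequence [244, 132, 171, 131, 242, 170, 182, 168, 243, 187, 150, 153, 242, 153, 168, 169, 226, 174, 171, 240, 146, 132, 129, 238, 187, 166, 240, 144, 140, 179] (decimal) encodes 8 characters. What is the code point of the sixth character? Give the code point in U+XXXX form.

U+12101

Offset 0: leading byte 0xF4 = 11110100 → 4-byte char #1 = F4 84 AB 83.
Offset 4: leading byte 0xF2 = 11110010 → 4-byte char #2 = F2 AA B6 A8.
Offset 8: leading byte 0xF3 = 11110011 → 4-byte char #3 = F3 BB 96 99.
Offset 12: leading byte 0xF2 = 11110010 → 4-byte char #4 = F2 99 A8 A9.
Offset 16: leading byte 0xE2 = 11100010 → 3-byte char #5 = E2 AE AB.
Offset 19: leading byte 0xF0 = 11110000 → 4-byte char #6 = F0 92 84 81.
Leading byte 0xF0 = 11110000 matches 11110xxx → 4-byte sequence.
Byte 1: 0xF0 = 11110000, payload 000 (3 bits).
Byte 2: 0x92 = 10010010 (10xxxxxx ✓), payload 010010.
Byte 3: 0x84 = 10000100 (10xxxxxx ✓), payload 000100.
Byte 4: 0x81 = 10000001 (10xxxxxx ✓), payload 000001.
Concatenate: 000010010000100000001 = 0x12101 (21 bits → U+12101).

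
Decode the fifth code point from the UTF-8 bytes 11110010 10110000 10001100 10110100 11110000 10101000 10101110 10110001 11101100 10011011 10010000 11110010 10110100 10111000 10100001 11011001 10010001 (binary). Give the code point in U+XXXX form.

Offset 0: leading byte 0xF2 = 11110010 → 4-byte char #1 = F2 B0 8C B4.
Offset 4: leading byte 0xF0 = 11110000 → 4-byte char #2 = F0 A8 AE B1.
Offset 8: leading byte 0xEC = 11101100 → 3-byte char #3 = EC 9B 90.
Offset 11: leading byte 0xF2 = 11110010 → 4-byte char #4 = F2 B4 B8 A1.
Offset 15: leading byte 0xD9 = 11011001 → 2-byte char #5 = D9 91.
Leading byte 0xD9 = 11011001 matches 110xxxxx → 2-byte sequence.
Byte 1: 0xD9 = 11011001, payload 11001 (5 bits).
Byte 2: 0x91 = 10010001 (10xxxxxx ✓), payload 010001.
Concatenate: 11001010001 = 0x651 (11 bits → U+0651).

U+0651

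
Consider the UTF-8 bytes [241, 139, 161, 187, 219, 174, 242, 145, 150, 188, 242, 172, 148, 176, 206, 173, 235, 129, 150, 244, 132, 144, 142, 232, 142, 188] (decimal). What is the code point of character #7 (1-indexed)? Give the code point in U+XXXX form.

Offset 0: leading byte 0xF1 = 11110001 → 4-byte char #1 = F1 8B A1 BB.
Offset 4: leading byte 0xDB = 11011011 → 2-byte char #2 = DB AE.
Offset 6: leading byte 0xF2 = 11110010 → 4-byte char #3 = F2 91 96 BC.
Offset 10: leading byte 0xF2 = 11110010 → 4-byte char #4 = F2 AC 94 B0.
Offset 14: leading byte 0xCE = 11001110 → 2-byte char #5 = CE AD.
Offset 16: leading byte 0xEB = 11101011 → 3-byte char #6 = EB 81 96.
Offset 19: leading byte 0xF4 = 11110100 → 4-byte char #7 = F4 84 90 8E.
Leading byte 0xF4 = 11110100 matches 11110xxx → 4-byte sequence.
Byte 1: 0xF4 = 11110100, payload 100 (3 bits).
Byte 2: 0x84 = 10000100 (10xxxxxx ✓), payload 000100.
Byte 3: 0x90 = 10010000 (10xxxxxx ✓), payload 010000.
Byte 4: 0x8E = 10001110 (10xxxxxx ✓), payload 001110.
Concatenate: 100000100010000001110 = 0x10440E (21 bits → U+10440E).

U+10440E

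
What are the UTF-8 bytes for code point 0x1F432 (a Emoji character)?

U+1F432 = 0x1F432 = 128050 decimal. In range U+10000–U+10FFFF → 4-byte form: 11110xxx 10xxxxxx 10xxxxxx 10xxxxxx.
Binary (21 bits): 000011111010000110010.
Split 3+6+6+6: 000 | 011111 | 010000 | 110010.
Byte 1: 11110000 = 0xF0.
Byte 2: 10011111 = 0x9F.
Byte 3: 10010000 = 0x90.
Byte 4: 10110010 = 0xB2.

F0 9F 90 B2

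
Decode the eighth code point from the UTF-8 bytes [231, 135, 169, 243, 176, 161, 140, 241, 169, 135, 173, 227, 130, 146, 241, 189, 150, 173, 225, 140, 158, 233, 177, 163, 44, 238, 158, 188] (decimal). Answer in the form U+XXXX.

Offset 0: leading byte 0xE7 = 11100111 → 3-byte char #1 = E7 87 A9.
Offset 3: leading byte 0xF3 = 11110011 → 4-byte char #2 = F3 B0 A1 8C.
Offset 7: leading byte 0xF1 = 11110001 → 4-byte char #3 = F1 A9 87 AD.
Offset 11: leading byte 0xE3 = 11100011 → 3-byte char #4 = E3 82 92.
Offset 14: leading byte 0xF1 = 11110001 → 4-byte char #5 = F1 BD 96 AD.
Offset 18: leading byte 0xE1 = 11100001 → 3-byte char #6 = E1 8C 9E.
Offset 21: leading byte 0xE9 = 11101001 → 3-byte char #7 = E9 B1 A3.
Offset 24: leading byte 0x2C = 00101100 → 1-byte char #8 = 2C.
Leading byte 0x2C = 00101100 matches 0xxxxxxx → 1-byte sequence.
Byte 1: 0x2C = 00101100, payload 0101100 (7 bits).
Concatenate: 0101100 = 0x2C (7 bits → U+002C).

U+002C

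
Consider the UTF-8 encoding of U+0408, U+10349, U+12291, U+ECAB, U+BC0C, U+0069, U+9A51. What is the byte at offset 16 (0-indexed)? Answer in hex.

U+0408 → 2-byte form D0 88 at offsets 0–1.
U+10349 → 4-byte form F0 90 8D 89 at offsets 2–5.
U+12291 → 4-byte form F0 92 8A 91 at offsets 6–9.
U+ECAB → 3-byte form EE B2 AB at offsets 10–12.
U+BC0C → 3-byte form EB B0 8C at offsets 13–15.
U+0069 → 1-byte form 69 at offsets 16–16.
Offset 16 falls in char 6's range; it's byte 1 of 69 = 0x69.

0x69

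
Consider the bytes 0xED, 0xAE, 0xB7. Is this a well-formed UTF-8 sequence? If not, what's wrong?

Structurally a 3-byte sequence; payload = 0xDBB7.
But 0xDBB7 is in U+D800–U+DFFF, the surrogate range. Surrogates are not Unicode scalar values and are forbidden in UTF-8.

invalid (encodes a surrogate (U+D800–U+DFFF))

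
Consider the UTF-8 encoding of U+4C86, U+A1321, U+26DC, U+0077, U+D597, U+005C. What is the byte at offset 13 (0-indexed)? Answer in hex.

U+4C86 → 3-byte form E4 B2 86 at offsets 0–2.
U+A1321 → 4-byte form F2 A1 8C A1 at offsets 3–6.
U+26DC → 3-byte form E2 9B 9C at offsets 7–9.
U+0077 → 1-byte form 77 at offsets 10–10.
U+D597 → 3-byte form ED 96 97 at offsets 11–13.
Offset 13 falls in char 5's range; it's byte 3 of ED 96 97 = 0x97.

0x97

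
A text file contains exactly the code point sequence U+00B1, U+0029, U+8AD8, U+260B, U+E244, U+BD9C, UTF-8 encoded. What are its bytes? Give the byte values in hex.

U+00B1: 2-byte form → C2 B1.
U+0029: 1-byte form → 29.
U+8AD8: 3-byte form → E8 AB 98.
U+260B: 3-byte form → E2 98 8B.
U+E244: 3-byte form → EE 89 84.
U+BD9C: 3-byte form → EB B6 9C.
Concatenated (15 bytes): C2 B1 29 E8 AB 98 E2 98 8B EE 89 84 EB B6 9C.

C2 B1 29 E8 AB 98 E2 98 8B EE 89 84 EB B6 9C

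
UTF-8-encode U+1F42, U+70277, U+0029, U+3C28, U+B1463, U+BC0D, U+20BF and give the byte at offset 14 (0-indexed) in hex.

U+1F42 → 3-byte form E1 BD 82 at offsets 0–2.
U+70277 → 4-byte form F1 B0 89 B7 at offsets 3–6.
U+0029 → 1-byte form 29 at offsets 7–7.
U+3C28 → 3-byte form E3 B0 A8 at offsets 8–10.
U+B1463 → 4-byte form F2 B1 91 A3 at offsets 11–14.
Offset 14 falls in char 5's range; it's byte 4 of F2 B1 91 A3 = 0xA3.

0xA3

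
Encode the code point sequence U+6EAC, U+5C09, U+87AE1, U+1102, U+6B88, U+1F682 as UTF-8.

U+6EAC: 3-byte form → E6 BA AC.
U+5C09: 3-byte form → E5 B0 89.
U+87AE1: 4-byte form → F2 87 AB A1.
U+1102: 3-byte form → E1 84 82.
U+6B88: 3-byte form → E6 AE 88.
U+1F682: 4-byte form → F0 9F 9A 82.
Concatenated (20 bytes): E6 BA AC E5 B0 89 F2 87 AB A1 E1 84 82 E6 AE 88 F0 9F 9A 82.

E6 BA AC E5 B0 89 F2 87 AB A1 E1 84 82 E6 AE 88 F0 9F 9A 82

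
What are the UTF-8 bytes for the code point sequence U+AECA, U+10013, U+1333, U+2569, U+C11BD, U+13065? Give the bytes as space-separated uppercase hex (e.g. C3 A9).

U+AECA: 3-byte form → EA BB 8A.
U+10013: 4-byte form → F0 90 80 93.
U+1333: 3-byte form → E1 8C B3.
U+2569: 3-byte form → E2 95 A9.
U+C11BD: 4-byte form → F3 81 86 BD.
U+13065: 4-byte form → F0 93 81 A5.
Concatenated (21 bytes): EA BB 8A F0 90 80 93 E1 8C B3 E2 95 A9 F3 81 86 BD F0 93 81 A5.

EA BB 8A F0 90 80 93 E1 8C B3 E2 95 A9 F3 81 86 BD F0 93 81 A5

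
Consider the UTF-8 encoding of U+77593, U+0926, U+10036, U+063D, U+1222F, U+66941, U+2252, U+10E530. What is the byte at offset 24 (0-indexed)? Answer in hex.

U+77593 → 4-byte form F1 B7 96 93 at offsets 0–3.
U+0926 → 3-byte form E0 A4 A6 at offsets 4–6.
U+10036 → 4-byte form F0 90 80 B6 at offsets 7–10.
U+063D → 2-byte form D8 BD at offsets 11–12.
U+1222F → 4-byte form F0 92 88 AF at offsets 13–16.
U+66941 → 4-byte form F1 A6 A5 81 at offsets 17–20.
U+2252 → 3-byte form E2 89 92 at offsets 21–23.
U+10E530 → 4-byte form F4 8E 94 B0 at offsets 24–27.
Offset 24 falls in char 8's range; it's byte 1 of F4 8E 94 B0 = 0xF4.

0xF4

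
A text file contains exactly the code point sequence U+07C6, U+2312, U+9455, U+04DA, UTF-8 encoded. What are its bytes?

DF 86 E2 8C 92 E9 91 95 D3 9A

U+07C6: 2-byte form → DF 86.
U+2312: 3-byte form → E2 8C 92.
U+9455: 3-byte form → E9 91 95.
U+04DA: 2-byte form → D3 9A.
Concatenated (10 bytes): DF 86 E2 8C 92 E9 91 95 D3 9A.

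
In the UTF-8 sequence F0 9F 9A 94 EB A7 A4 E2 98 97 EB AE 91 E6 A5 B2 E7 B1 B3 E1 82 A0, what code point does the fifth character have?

U+6972

Offset 0: leading byte 0xF0 = 11110000 → 4-byte char #1 = F0 9F 9A 94.
Offset 4: leading byte 0xEB = 11101011 → 3-byte char #2 = EB A7 A4.
Offset 7: leading byte 0xE2 = 11100010 → 3-byte char #3 = E2 98 97.
Offset 10: leading byte 0xEB = 11101011 → 3-byte char #4 = EB AE 91.
Offset 13: leading byte 0xE6 = 11100110 → 3-byte char #5 = E6 A5 B2.
Leading byte 0xE6 = 11100110 matches 1110xxxx → 3-byte sequence.
Byte 1: 0xE6 = 11100110, payload 0110 (4 bits).
Byte 2: 0xA5 = 10100101 (10xxxxxx ✓), payload 100101.
Byte 3: 0xB2 = 10110010 (10xxxxxx ✓), payload 110010.
Concatenate: 0110100101110010 = 0x6972 (16 bits → U+6972).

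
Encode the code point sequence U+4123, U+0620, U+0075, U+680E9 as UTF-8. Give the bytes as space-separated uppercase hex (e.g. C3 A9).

E4 84 A3 D8 A0 75 F1 A8 83 A9

U+4123: 3-byte form → E4 84 A3.
U+0620: 2-byte form → D8 A0.
U+0075: 1-byte form → 75.
U+680E9: 4-byte form → F1 A8 83 A9.
Concatenated (10 bytes): E4 84 A3 D8 A0 75 F1 A8 83 A9.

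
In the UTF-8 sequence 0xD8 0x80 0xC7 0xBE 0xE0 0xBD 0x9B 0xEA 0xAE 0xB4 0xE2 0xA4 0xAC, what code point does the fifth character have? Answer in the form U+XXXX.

U+292C

Offset 0: leading byte 0xD8 = 11011000 → 2-byte char #1 = D8 80.
Offset 2: leading byte 0xC7 = 11000111 → 2-byte char #2 = C7 BE.
Offset 4: leading byte 0xE0 = 11100000 → 3-byte char #3 = E0 BD 9B.
Offset 7: leading byte 0xEA = 11101010 → 3-byte char #4 = EA AE B4.
Offset 10: leading byte 0xE2 = 11100010 → 3-byte char #5 = E2 A4 AC.
Leading byte 0xE2 = 11100010 matches 1110xxxx → 3-byte sequence.
Byte 1: 0xE2 = 11100010, payload 0010 (4 bits).
Byte 2: 0xA4 = 10100100 (10xxxxxx ✓), payload 100100.
Byte 3: 0xAC = 10101100 (10xxxxxx ✓), payload 101100.
Concatenate: 0010100100101100 = 0x292C (16 bits → U+292C).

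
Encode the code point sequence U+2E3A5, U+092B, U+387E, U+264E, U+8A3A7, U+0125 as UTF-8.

F0 AE 8E A5 E0 A4 AB E3 A1 BE E2 99 8E F2 8A 8E A7 C4 A5

U+2E3A5: 4-byte form → F0 AE 8E A5.
U+092B: 3-byte form → E0 A4 AB.
U+387E: 3-byte form → E3 A1 BE.
U+264E: 3-byte form → E2 99 8E.
U+8A3A7: 4-byte form → F2 8A 8E A7.
U+0125: 2-byte form → C4 A5.
Concatenated (19 bytes): F0 AE 8E A5 E0 A4 AB E3 A1 BE E2 99 8E F2 8A 8E A7 C4 A5.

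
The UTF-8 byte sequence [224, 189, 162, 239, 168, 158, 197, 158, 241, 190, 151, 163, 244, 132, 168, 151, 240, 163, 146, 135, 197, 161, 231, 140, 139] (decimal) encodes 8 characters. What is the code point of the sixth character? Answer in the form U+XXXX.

Offset 0: leading byte 0xE0 = 11100000 → 3-byte char #1 = E0 BD A2.
Offset 3: leading byte 0xEF = 11101111 → 3-byte char #2 = EF A8 9E.
Offset 6: leading byte 0xC5 = 11000101 → 2-byte char #3 = C5 9E.
Offset 8: leading byte 0xF1 = 11110001 → 4-byte char #4 = F1 BE 97 A3.
Offset 12: leading byte 0xF4 = 11110100 → 4-byte char #5 = F4 84 A8 97.
Offset 16: leading byte 0xF0 = 11110000 → 4-byte char #6 = F0 A3 92 87.
Leading byte 0xF0 = 11110000 matches 11110xxx → 4-byte sequence.
Byte 1: 0xF0 = 11110000, payload 000 (3 bits).
Byte 2: 0xA3 = 10100011 (10xxxxxx ✓), payload 100011.
Byte 3: 0x92 = 10010010 (10xxxxxx ✓), payload 010010.
Byte 4: 0x87 = 10000111 (10xxxxxx ✓), payload 000111.
Concatenate: 000100011010010000111 = 0x23487 (21 bits → U+23487).

U+23487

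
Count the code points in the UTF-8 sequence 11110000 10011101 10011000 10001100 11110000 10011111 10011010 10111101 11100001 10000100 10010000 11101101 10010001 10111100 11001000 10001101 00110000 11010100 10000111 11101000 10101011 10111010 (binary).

8

Byte at offset 0: 0xF0 = 11110000 → 4-byte char (#1). Advance 4.
Byte at offset 4: 0xF0 = 11110000 → 4-byte char (#2). Advance 4.
Byte at offset 8: 0xE1 = 11100001 → 3-byte char (#3). Advance 3.
Byte at offset 11: 0xED = 11101101 → 3-byte char (#4). Advance 3.
Byte at offset 14: 0xC8 = 11001000 → 2-byte char (#5). Advance 2.
Byte at offset 16: 0x30 = 00110000 → 1-byte char (#6). Advance 1.
Byte at offset 17: 0xD4 = 11010100 → 2-byte char (#7). Advance 2.
Byte at offset 19: 0xE8 = 11101000 → 3-byte char (#8). Advance 3.
Reached end at offset 22 after 8 code points.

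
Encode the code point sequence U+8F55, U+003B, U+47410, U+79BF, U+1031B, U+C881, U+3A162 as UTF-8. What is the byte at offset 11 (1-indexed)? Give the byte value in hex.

1-indexed offset 11 is 0-indexed offset 10.
U+8F55 → 3-byte form E8 BD 95 at offsets 0–2.
U+003B → 1-byte form 3B at offsets 3–3.
U+47410 → 4-byte form F1 87 90 90 at offsets 4–7.
U+79BF → 3-byte form E7 A6 BF at offsets 8–10.
Offset 10 falls in char 4's range; it's byte 3 of E7 A6 BF = 0xBF.

0xBF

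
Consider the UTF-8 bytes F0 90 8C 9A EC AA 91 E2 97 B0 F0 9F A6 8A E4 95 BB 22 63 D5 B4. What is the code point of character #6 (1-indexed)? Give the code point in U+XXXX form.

U+0022

Offset 0: leading byte 0xF0 = 11110000 → 4-byte char #1 = F0 90 8C 9A.
Offset 4: leading byte 0xEC = 11101100 → 3-byte char #2 = EC AA 91.
Offset 7: leading byte 0xE2 = 11100010 → 3-byte char #3 = E2 97 B0.
Offset 10: leading byte 0xF0 = 11110000 → 4-byte char #4 = F0 9F A6 8A.
Offset 14: leading byte 0xE4 = 11100100 → 3-byte char #5 = E4 95 BB.
Offset 17: leading byte 0x22 = 00100010 → 1-byte char #6 = 22.
Leading byte 0x22 = 00100010 matches 0xxxxxxx → 1-byte sequence.
Byte 1: 0x22 = 00100010, payload 0100010 (7 bits).
Concatenate: 0100010 = 0x22 (7 bits → U+0022).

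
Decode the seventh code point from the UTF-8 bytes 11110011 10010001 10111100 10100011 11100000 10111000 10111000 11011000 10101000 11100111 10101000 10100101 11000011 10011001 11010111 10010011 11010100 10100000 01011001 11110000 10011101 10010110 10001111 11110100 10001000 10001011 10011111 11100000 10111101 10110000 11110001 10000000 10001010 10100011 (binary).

Offset 0: leading byte 0xF3 = 11110011 → 4-byte char #1 = F3 91 BC A3.
Offset 4: leading byte 0xE0 = 11100000 → 3-byte char #2 = E0 B8 B8.
Offset 7: leading byte 0xD8 = 11011000 → 2-byte char #3 = D8 A8.
Offset 9: leading byte 0xE7 = 11100111 → 3-byte char #4 = E7 A8 A5.
Offset 12: leading byte 0xC3 = 11000011 → 2-byte char #5 = C3 99.
Offset 14: leading byte 0xD7 = 11010111 → 2-byte char #6 = D7 93.
Offset 16: leading byte 0xD4 = 11010100 → 2-byte char #7 = D4 A0.
Leading byte 0xD4 = 11010100 matches 110xxxxx → 2-byte sequence.
Byte 1: 0xD4 = 11010100, payload 10100 (5 bits).
Byte 2: 0xA0 = 10100000 (10xxxxxx ✓), payload 100000.
Concatenate: 10100100000 = 0x520 (11 bits → U+0520).

U+0520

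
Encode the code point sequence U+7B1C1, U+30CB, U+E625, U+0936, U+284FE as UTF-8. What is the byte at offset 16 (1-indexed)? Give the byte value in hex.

1-indexed offset 16 is 0-indexed offset 15.
U+7B1C1 → 4-byte form F1 BB 87 81 at offsets 0–3.
U+30CB → 3-byte form E3 83 8B at offsets 4–6.
U+E625 → 3-byte form EE 98 A5 at offsets 7–9.
U+0936 → 3-byte form E0 A4 B6 at offsets 10–12.
U+284FE → 4-byte form F0 A8 93 BE at offsets 13–16.
Offset 15 falls in char 5's range; it's byte 3 of F0 A8 93 BE = 0x93.

0x93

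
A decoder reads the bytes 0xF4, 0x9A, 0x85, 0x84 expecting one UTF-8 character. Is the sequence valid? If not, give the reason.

Leading byte 0xF4 = 11110100 → 4-byte form.
Payload = 0x11A144, which exceeds U+10FFFF, the maximum Unicode code point. (Leading bytes F5–FF, or F4 followed by ≥ 0x90, are invalid.)

invalid (encodes a value above U+10FFFF)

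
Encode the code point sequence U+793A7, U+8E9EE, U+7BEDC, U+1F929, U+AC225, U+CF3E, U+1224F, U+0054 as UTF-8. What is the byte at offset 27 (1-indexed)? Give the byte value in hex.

0x8F

1-indexed offset 27 is 0-indexed offset 26.
U+793A7 → 4-byte form F1 B9 8E A7 at offsets 0–3.
U+8E9EE → 4-byte form F2 8E A7 AE at offsets 4–7.
U+7BEDC → 4-byte form F1 BB BB 9C at offsets 8–11.
U+1F929 → 4-byte form F0 9F A4 A9 at offsets 12–15.
U+AC225 → 4-byte form F2 AC 88 A5 at offsets 16–19.
U+CF3E → 3-byte form EC BC BE at offsets 20–22.
U+1224F → 4-byte form F0 92 89 8F at offsets 23–26.
Offset 26 falls in char 7's range; it's byte 4 of F0 92 89 8F = 0x8F.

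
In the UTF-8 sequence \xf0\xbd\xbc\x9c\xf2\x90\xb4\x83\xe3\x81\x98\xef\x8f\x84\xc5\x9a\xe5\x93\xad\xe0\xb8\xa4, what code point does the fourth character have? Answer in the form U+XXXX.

Offset 0: leading byte 0xF0 = 11110000 → 4-byte char #1 = F0 BD BC 9C.
Offset 4: leading byte 0xF2 = 11110010 → 4-byte char #2 = F2 90 B4 83.
Offset 8: leading byte 0xE3 = 11100011 → 3-byte char #3 = E3 81 98.
Offset 11: leading byte 0xEF = 11101111 → 3-byte char #4 = EF 8F 84.
Leading byte 0xEF = 11101111 matches 1110xxxx → 3-byte sequence.
Byte 1: 0xEF = 11101111, payload 1111 (4 bits).
Byte 2: 0x8F = 10001111 (10xxxxxx ✓), payload 001111.
Byte 3: 0x84 = 10000100 (10xxxxxx ✓), payload 000100.
Concatenate: 1111001111000100 = 0xF3C4 (16 bits → U+F3C4).

U+F3C4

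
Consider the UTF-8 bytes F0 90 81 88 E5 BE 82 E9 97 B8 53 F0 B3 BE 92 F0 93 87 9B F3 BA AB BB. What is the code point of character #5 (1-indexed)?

Offset 0: leading byte 0xF0 = 11110000 → 4-byte char #1 = F0 90 81 88.
Offset 4: leading byte 0xE5 = 11100101 → 3-byte char #2 = E5 BE 82.
Offset 7: leading byte 0xE9 = 11101001 → 3-byte char #3 = E9 97 B8.
Offset 10: leading byte 0x53 = 01010011 → 1-byte char #4 = 53.
Offset 11: leading byte 0xF0 = 11110000 → 4-byte char #5 = F0 B3 BE 92.
Leading byte 0xF0 = 11110000 matches 11110xxx → 4-byte sequence.
Byte 1: 0xF0 = 11110000, payload 000 (3 bits).
Byte 2: 0xB3 = 10110011 (10xxxxxx ✓), payload 110011.
Byte 3: 0xBE = 10111110 (10xxxxxx ✓), payload 111110.
Byte 4: 0x92 = 10010010 (10xxxxxx ✓), payload 010010.
Concatenate: 000110011111110010010 = 0x33F92 (21 bits → U+33F92).

U+33F92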